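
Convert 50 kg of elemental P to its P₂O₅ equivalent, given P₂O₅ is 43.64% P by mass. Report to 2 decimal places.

P₂O₅ = 50 / 0.4364 = 114.574 kg.

114.57 kg P₂O₅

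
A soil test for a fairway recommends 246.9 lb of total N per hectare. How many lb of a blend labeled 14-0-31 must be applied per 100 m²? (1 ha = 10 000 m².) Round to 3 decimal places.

17.636 lb of product per hundred sq m

Product per hectare = 246.9 / 14% = 1763.57 lb.
Convert to per 100 m²: 1763.57 × 0.01 = 17.6357 lb.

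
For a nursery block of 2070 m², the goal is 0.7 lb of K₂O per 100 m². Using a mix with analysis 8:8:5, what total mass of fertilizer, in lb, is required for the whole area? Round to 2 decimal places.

Product per 100 m² = 0.7 / 5% = 14 lb.
Total product = 14 × 2070 / 100 = 289.8 lb.

289.80 lb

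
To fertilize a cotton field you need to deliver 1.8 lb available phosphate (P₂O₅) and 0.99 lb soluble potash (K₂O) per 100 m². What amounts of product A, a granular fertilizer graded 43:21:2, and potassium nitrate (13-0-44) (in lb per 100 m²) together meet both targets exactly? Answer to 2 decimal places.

8.57 lb product A, 1.86 lb potassium nitrate

Per-100 m² balance (a = product A, b = potassium nitrate):
P₂O₅: 0.21·a + 0·b = 1.8
K₂O: 0.02·a + 0.44·b = 0.99
From row1: a = (1.8 − 0·b) / 0.21.
Into row2: 0.02·(1.8 − 0·b)/0.21 + 0.44·b = 0.99 → b = 1.86039, a = 8.57143.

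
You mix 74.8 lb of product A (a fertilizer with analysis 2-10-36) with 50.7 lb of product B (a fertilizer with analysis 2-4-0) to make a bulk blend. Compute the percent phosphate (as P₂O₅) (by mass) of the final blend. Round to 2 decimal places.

Total mass = 74.8 + 50.7 = 125.5 lb.
P₂O₅ mass = 10%×74.8 + 4%×50.7 = 9.508 lb.
% P₂O₅ = 9.508 / 125.5 = 7.5761%.

7.58% P₂O₅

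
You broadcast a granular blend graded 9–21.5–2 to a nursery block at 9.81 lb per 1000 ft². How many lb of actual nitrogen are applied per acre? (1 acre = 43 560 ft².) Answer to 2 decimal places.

38.46 lb N per acre

nitrogen per 1000 ft² = 9.81 × 9% = 0.8829 lb.
Convert to per acre: 0.8829 × 43.56 = 38.4591 lb.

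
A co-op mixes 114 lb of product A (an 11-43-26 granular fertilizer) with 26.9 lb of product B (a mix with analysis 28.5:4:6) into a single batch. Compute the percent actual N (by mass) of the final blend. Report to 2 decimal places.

Total mass = 114 + 26.9 = 140.9 lb.
N mass = 11%×114 + 28.5%×26.9 = 20.2065 lb.
% N = 20.2065 / 140.9 = 14.341%.

14.34% N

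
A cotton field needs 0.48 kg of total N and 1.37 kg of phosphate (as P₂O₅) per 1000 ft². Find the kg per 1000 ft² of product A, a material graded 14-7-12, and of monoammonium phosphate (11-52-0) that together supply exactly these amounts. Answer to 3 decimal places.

1.519 kg product A, 2.430 kg monoammonium phosphate

Per-1000 ft² balance (a = product A, b = monoammonium phosphate):
N: 0.14·a + 0.11·b = 0.48
P₂O₅: 0.07·a + 0.52·b = 1.37
Eliminate b: (row1) − 0.11/0.52·(row2) → 0.125192·a = 0.190192, so a = 1.5192.
Then b = (1.37 − 0.07·1.5192) / 0.52 = 2.43011.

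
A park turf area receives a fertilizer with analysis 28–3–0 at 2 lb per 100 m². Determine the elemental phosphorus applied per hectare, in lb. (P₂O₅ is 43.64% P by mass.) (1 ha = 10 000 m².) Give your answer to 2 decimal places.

2.62 lb P per hectare

P₂O₅ per 100 m² = 2 × 3% = 0.06 lb.
Elemental P = 0.06 × 0.4364 = 0.026184 lb per 100 m².
Convert to per hectare: 0.026184 × 100 = 2.6184 lb.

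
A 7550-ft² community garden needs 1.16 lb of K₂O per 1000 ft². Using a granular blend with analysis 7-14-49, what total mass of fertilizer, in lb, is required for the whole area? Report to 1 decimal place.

Product per 1000 ft² = 1.16 / 49% = 2.36735 lb.
Total product = 2.36735 × 7550 / 1000 = 17.8735 lb.

17.9 lb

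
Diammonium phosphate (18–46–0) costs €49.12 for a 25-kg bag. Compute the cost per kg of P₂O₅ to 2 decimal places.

€4.27 per kg P₂O₅

P₂O₅ in bag = 25 × 46% = 11.5 kg.
Cost per kg P₂O₅ = €49.12 / 11.5 = €4.2713.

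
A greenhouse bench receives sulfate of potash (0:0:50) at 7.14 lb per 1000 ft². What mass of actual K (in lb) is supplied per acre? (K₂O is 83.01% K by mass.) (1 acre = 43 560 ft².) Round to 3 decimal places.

K₂O per 1000 ft² = 7.14 × 50% = 3.57 lb.
Elemental K = 3.57 × 0.8301 = 2.96346 lb per 1000 ft².
Convert to per acre: 2.96346 × 43.56 = 129.0882 lb.

129.088 lb K per acre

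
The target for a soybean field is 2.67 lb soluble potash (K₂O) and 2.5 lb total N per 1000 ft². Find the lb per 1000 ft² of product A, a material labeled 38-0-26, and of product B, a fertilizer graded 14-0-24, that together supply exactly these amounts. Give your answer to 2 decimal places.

Let a = lb of product A, b = lb of product B (per 1000 ft²).
K₂O: 0.26·a + 0.24·b = 2.67
N: 0.38·a + 0.14·b = 2.5
Eliminate a: (row1) − 0.26/0.38·(row2) → 0.144211·b = 0.959474, so b = 6.65328.
Back-substitute: a = (2.67 − 0.24·6.65328) / 0.26 = 4.12774.

4.13 lb product A, 6.65 lb product B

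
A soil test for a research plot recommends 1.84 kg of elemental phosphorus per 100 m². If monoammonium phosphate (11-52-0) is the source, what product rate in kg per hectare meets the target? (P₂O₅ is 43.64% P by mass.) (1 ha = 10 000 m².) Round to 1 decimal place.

As P₂O₅: 1.84 / 0.4364 = 4.21632 kg per 100 m².
Product per 100 m² = 4.21632 / 52% = 8.1083 kg.
Convert to per hectare: 8.1083 × 100 = 810.83 kg.

810.8 kg of product per hectare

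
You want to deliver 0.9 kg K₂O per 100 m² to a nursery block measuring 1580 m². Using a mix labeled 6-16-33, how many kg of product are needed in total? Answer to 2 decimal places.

Product per 100 m² = 0.9 / 33% = 2.72727 kg.
Total product = 2.72727 × 1580 / 100 = 43.0909 kg.

43.09 kg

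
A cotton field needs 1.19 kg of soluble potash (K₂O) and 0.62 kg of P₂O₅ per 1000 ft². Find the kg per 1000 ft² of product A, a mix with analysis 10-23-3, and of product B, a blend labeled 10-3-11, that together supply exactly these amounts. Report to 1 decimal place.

With a, b = kg per 1000 ft² of product A and product B:
K₂O: 0.03·a + 0.11·b = 1.19
P₂O₅: 0.23·a + 0.03·b = 0.62
Solving simultaneously: a = 1.33197, b = 10.4549.

1.3 kg product A, 10.5 kg product B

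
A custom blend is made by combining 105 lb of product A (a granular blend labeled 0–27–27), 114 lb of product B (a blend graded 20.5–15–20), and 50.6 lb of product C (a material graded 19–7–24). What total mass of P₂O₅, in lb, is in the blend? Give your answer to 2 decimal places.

P₂O₅ mass = 27%×105 + 15%×114 + 7%×50.6 = 48.992 lb.

48.99 lb P₂O₅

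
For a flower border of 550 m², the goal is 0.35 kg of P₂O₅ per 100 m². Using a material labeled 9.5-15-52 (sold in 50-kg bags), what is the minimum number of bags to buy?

Product per 100 m² = 0.35 / 15% = 2.33333 kg.
Total product = 2.33333 × 550 / 100 = 12.8333 kg.
Bags = ⌈12.8333 / 50⌉ = 1.

1 bags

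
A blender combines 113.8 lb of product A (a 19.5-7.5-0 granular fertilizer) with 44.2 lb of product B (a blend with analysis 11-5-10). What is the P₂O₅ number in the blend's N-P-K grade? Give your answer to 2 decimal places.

6.80% P₂O₅

Total mass = 113.8 + 44.2 = 158 lb.
P₂O₅ mass = 7.5%×113.8 + 5%×44.2 = 10.745 lb.
% P₂O₅ = 10.745 / 158 = 6.80063%.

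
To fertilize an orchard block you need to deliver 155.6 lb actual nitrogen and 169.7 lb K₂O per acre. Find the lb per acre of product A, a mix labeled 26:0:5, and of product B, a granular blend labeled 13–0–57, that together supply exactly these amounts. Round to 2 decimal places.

470.23 lb product A, 256.47 lb product B

With a, b = lb per acre of product A and product B:
N: 0.26·a + 0.13·b = 155.6
K₂O: 0.05·a + 0.57·b = 169.7
Eliminate b: (row1) − 0.13/0.57·(row2) → 0.248596·a = 116.896, so a = 470.226.
Then b = (169.7 − 0.05·470.226) / 0.57 = 256.471.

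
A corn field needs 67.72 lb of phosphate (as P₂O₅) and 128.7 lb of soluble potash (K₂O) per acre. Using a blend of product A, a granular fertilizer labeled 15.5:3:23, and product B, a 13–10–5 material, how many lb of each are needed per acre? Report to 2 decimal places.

Per-acre balance (a = product A, b = product B):
P₂O₅: 0.03·a + 0.1·b = 67.72
K₂O: 0.23·a + 0.05·b = 128.7
Eliminate a: (row1) − 0.03/0.23·(row2) → 0.0934783·b = 50.933, so b = 544.865.
Back-substitute: a = (67.72 − 0.1·544.865) / 0.03 = 441.116.

441.12 lb product A, 544.87 lb product B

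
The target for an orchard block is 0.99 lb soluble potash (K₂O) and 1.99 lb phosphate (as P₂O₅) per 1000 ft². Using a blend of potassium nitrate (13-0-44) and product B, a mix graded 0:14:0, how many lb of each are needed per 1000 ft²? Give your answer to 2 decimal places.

With a, b = lb per 1000 ft² of potassium nitrate and product B:
K₂O: 0.44·a + 0·b = 0.99
P₂O₅: 0·a + 0.14·b = 1.99
Solving simultaneously: a = 2.25, b = 14.2143.

2.25 lb potassium nitrate, 14.21 lb product B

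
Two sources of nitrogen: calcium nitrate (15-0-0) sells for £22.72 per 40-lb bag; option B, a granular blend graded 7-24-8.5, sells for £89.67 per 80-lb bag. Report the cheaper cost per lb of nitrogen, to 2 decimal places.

calcium nitrate: N per bag = 40 × 15% = 6 lb; cost = 22.72 / 6 = £3.7867/lb N.
option B: N per bag = 80 × 7% = 5.6 lb; cost = 89.67 / 5.6 = £16.0125/lb N.
calcium nitrate is cheaper.

£3.79 per lb N (calcium nitrate)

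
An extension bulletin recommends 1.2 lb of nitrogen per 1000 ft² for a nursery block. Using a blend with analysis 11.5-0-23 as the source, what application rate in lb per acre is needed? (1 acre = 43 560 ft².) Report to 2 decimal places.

Product per 1000 ft² = 1.2 / 11.5% = 10.4348 lb.
Convert to per acre: 10.4348 × 43.56 = 454.539 lb.

454.54 lb of product per acre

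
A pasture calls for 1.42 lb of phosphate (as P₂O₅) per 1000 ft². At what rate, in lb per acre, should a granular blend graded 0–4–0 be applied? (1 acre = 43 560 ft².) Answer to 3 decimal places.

1546.380 lb of product per acre

Product per 1000 ft² = 1.42 / 4% = 35.5 lb.
Convert to per acre: 35.5 × 43.56 = 1546.38 lb.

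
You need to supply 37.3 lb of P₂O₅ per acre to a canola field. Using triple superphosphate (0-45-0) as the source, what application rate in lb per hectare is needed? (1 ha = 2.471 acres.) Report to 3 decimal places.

Product per acre = 37.3 / 45% = 82.8889 lb.
Convert to per hectare: 82.8889 × 2.471 = 204.8184 lb.

204.818 lb of product per hectare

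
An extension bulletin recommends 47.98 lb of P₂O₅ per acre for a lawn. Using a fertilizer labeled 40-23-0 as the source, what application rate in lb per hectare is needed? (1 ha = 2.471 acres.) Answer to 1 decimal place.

Product per acre = 47.98 / 23% = 208.609 lb.
Convert to per hectare: 208.609 × 2.471 = 515.472 lb.

515.5 lb of product per hectare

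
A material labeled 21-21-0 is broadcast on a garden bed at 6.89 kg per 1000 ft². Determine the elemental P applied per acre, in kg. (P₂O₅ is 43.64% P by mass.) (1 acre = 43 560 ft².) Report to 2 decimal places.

P₂O₅ per 1000 ft² = 6.89 × 21% = 1.4469 kg.
Elemental P = 1.4469 × 0.4364 = 0.631427 kg per 1000 ft².
Convert to per acre: 0.631427 × 43.56 = 27.50497 kg.

27.50 kg P per acre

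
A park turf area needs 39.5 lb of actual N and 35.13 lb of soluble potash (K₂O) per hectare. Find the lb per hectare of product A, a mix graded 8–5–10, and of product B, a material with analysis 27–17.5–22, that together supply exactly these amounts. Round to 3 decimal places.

84.585 lb product A, 121.234 lb product B

Let a = lb of product A, b = lb of product B (per hectare).
N: 0.08·a + 0.27·b = 39.5
K₂O: 0.1·a + 0.22·b = 35.13
Eliminate b: (row1) − 0.27/0.22·(row2) → -0.0427273·a = -3.61409, so a = 84.5851.
Then b = (35.13 − 0.1·84.5851) / 0.22 = 121.23404.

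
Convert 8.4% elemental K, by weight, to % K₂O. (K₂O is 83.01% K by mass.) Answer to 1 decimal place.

%K₂O = 8.4 / 0.8301 = 10.1193%.

10.1% K₂O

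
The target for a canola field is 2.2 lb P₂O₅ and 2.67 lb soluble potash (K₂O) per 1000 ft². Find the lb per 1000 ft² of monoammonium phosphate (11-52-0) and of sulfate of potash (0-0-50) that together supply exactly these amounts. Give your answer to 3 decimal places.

4.231 lb monoammonium phosphate, 5.340 lb sulfate of potash

With a, b = lb per 1000 ft² of monoammonium phosphate and sulfate of potash:
P₂O₅: 0.52·a + 0·b = 2.2
K₂O: 0·a + 0.5·b = 2.67
Solving simultaneously: a = 4.23077, b = 5.34.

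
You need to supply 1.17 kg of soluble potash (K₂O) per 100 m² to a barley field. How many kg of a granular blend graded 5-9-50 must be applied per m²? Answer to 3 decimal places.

0.023 kg of product per sq m

Product per 100 m² = 1.17 / 50% = 2.34 kg.
Convert to per m²: 2.34 × 0.01 = 0.0234 kg.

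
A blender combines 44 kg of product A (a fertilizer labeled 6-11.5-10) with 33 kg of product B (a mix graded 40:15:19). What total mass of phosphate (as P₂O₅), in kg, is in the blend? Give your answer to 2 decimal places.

P₂O₅ mass = 11.5%×44 + 15%×33 = 10.01 kg.

10.01 kg P₂O₅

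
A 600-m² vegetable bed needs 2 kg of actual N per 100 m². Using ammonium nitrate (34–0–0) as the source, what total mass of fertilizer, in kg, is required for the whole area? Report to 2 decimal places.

35.29 kg

Product per 100 m² = 2 / 34% = 5.88235 kg.
Total product = 5.88235 × 600 / 100 = 35.2941 kg.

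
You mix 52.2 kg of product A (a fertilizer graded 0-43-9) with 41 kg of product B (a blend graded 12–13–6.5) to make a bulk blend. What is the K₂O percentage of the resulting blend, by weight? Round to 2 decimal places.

Total mass = 52.2 + 41 = 93.2 kg.
K₂O mass = 9%×52.2 + 6.5%×41 = 7.363 kg.
% K₂O = 7.363 / 93.2 = 7.90021%.

7.90% K₂O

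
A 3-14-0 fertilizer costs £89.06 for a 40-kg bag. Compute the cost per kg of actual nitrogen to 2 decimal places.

£74.22 per kg N

N in bag = 40 × 3% = 1.2 kg.
Cost per kg N = £89.06 / 1.2 = £74.2167.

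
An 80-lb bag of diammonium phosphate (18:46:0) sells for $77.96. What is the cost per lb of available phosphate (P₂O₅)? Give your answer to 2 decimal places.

P₂O₅ in bag = 80 × 46% = 36.8 lb.
Cost per lb P₂O₅ = $77.96 / 36.8 = $2.1185.

$2.12 per lb P₂O₅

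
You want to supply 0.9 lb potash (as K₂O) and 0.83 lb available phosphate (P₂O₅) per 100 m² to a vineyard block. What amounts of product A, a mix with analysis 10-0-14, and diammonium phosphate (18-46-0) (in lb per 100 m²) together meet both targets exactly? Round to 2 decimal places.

With a, b = lb per 100 m² of product A and diammonium phosphate:
K₂O: 0.14·a + 0·b = 0.9
P₂O₅: 0·a + 0.46·b = 0.83
Solving simultaneously: a = 6.42857, b = 1.80435.

6.43 lb product A, 1.80 lb diammonium phosphate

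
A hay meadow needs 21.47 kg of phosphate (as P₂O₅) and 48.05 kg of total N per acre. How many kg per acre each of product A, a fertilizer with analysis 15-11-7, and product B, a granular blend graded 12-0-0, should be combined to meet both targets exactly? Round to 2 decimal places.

With a, b = kg per acre of product A and product B:
P₂O₅: 0.11·a + 0·b = 21.47
N: 0.15·a + 0.12·b = 48.05
From row1: a = (21.47 − 0·b) / 0.11.
Into row2: 0.15·(21.47 − 0·b)/0.11 + 0.12·b = 48.05 → b = 156.439, a = 195.182.

195.18 kg product A, 156.44 kg product B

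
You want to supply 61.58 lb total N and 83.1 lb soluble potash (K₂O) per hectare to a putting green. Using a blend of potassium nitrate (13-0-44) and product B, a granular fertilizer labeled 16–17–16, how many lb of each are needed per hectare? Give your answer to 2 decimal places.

69.42 lb potassium nitrate, 328.47 lb product B

Let a = lb of potassium nitrate, b = lb of product B (per hectare).
N: 0.13·a + 0.16·b = 61.58
K₂O: 0.44·a + 0.16·b = 83.1
Eliminate a: (row1) − 0.13/0.44·(row2) → 0.112727·b = 37.0277, so b = 328.472.
Back-substitute: a = (61.58 − 0.16·328.472) / 0.13 = 69.4194.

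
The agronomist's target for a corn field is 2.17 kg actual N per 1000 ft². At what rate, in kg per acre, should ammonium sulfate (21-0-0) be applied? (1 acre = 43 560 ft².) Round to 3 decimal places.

450.120 kg of product per acre

Product per 1000 ft² = 2.17 / 21% = 10.3333 kg.
Convert to per acre: 10.3333 × 43.56 = 450.12 kg.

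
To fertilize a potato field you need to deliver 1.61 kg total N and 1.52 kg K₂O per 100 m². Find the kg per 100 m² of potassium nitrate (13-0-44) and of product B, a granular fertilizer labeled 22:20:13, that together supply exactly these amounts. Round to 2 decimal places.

Per-100 m² balance (a = potassium nitrate, b = product B):
N: 0.13·a + 0.22·b = 1.61
K₂O: 0.44·a + 0.13·b = 1.52
Eliminate a: (row1) − 0.13/0.44·(row2) → 0.181591·b = 1.16091, so b = 6.39299.
Back-substitute: a = (1.61 − 0.22·6.39299) / 0.13 = 1.56571.

1.57 kg potassium nitrate, 6.39 kg product B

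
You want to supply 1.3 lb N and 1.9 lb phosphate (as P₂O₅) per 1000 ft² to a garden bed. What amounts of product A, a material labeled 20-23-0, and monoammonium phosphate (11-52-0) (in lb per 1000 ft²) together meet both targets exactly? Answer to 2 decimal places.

With a, b = lb per 1000 ft² of product A and monoammonium phosphate:
N: 0.2·a + 0.11·b = 1.3
P₂O₅: 0.23·a + 0.52·b = 1.9
Solving simultaneously: a = 5.93393, b = 1.02922.

5.93 lb product A, 1.03 lb monoammonium phosphate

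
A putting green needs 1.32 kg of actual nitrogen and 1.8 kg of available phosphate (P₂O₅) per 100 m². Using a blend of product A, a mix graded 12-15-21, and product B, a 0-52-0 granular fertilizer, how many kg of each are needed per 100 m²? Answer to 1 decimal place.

Let a = kg of product A, b = kg of product B (per 100 m²).
N: 0.12·a + 0·b = 1.32
P₂O₅: 0.15·a + 0.52·b = 1.8
Eliminate b: (row1) − 0/0.52·(row2) → 0.12·a = 1.32, so a = 11.
Then b = (1.8 − 0.15·11) / 0.52 = 0.288462.

11.0 kg product A, 0.3 kg product B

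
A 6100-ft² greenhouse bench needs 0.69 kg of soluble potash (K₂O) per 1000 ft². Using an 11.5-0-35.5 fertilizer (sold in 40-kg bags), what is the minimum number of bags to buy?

1 bags

Product per 1000 ft² = 0.69 / 35.5% = 1.94366 kg.
Total product = 1.94366 × 6100 / 1000 = 11.8563 kg.
Bags = ⌈11.8563 / 40⌉ = 1.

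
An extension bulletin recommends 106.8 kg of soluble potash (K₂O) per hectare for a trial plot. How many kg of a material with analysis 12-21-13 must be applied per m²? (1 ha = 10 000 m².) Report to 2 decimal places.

0.08 kg of product per sq m

Product per hectare = 106.8 / 13% = 821.538 kg.
Convert to per m²: 821.538 × 0.0001 = 0.0821538 kg.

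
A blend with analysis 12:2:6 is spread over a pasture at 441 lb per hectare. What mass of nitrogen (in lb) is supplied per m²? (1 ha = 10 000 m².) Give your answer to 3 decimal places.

0.005 lb N per sq m

nitrogen per hectare = 441 × 12% = 52.92 lb.
Convert to per m²: 52.92 × 0.0001 = 0.005292 lb.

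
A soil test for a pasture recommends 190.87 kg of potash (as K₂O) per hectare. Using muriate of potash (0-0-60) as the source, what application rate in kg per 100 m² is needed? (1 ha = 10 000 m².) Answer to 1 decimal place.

3.2 kg of product per hundred sq m

Product per hectare = 190.87 / 60% = 318.117 kg.
Convert to per 100 m²: 318.117 × 0.01 = 3.18117 kg.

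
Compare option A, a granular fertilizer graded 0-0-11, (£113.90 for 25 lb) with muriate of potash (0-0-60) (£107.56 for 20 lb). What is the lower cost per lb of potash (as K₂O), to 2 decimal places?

option A: K₂O per bag = 25 × 11% = 2.75 lb; cost = 113.90 / 2.75 = £41.4182/lb K₂O.
muriate of potash: K₂O per bag = 20 × 60% = 12 lb; cost = 107.56 / 12 = £8.9633/lb K₂O.
muriate of potash is cheaper.

£8.96 per lb K₂O (muriate of potash)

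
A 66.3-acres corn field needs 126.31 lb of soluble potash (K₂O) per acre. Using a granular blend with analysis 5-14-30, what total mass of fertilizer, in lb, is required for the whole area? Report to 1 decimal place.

Product per acre = 126.31 / 30% = 421.033 lb.
Total product = 421.033 × 66.3 = 27914.51 lb.

27914.5 lb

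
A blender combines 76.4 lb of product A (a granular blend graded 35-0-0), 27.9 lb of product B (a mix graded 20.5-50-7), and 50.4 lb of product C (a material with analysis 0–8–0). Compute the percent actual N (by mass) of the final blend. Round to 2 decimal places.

Total mass = 76.4 + 27.9 + 50.4 = 154.7 lb.
N mass = 35%×76.4 + 20.5%×27.9 + 0%×50.4 = 32.4595 lb.
% N = 32.4595 / 154.7 = 20.9822%.

20.98% N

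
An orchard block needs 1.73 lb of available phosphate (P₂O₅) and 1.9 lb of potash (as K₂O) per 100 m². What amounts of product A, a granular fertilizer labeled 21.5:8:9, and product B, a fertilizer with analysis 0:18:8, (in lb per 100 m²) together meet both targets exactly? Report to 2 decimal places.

20.78 lb product A, 0.38 lb product B

With a, b = lb per 100 m² of product A and product B:
P₂O₅: 0.08·a + 0.18·b = 1.73
K₂O: 0.09·a + 0.08·b = 1.9
Eliminate a: (row1) − 0.08/0.09·(row2) → 0.108889·b = 0.0411111, so b = 0.377551.
Back-substitute: a = (1.73 − 0.18·0.377551) / 0.08 = 20.7755.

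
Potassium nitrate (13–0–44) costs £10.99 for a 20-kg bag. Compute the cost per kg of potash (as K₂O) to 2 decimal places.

£1.25 per kg K₂O

K₂O in bag = 20 × 44% = 8.8 kg.
Cost per kg K₂O = £10.99 / 8.8 = £1.2489.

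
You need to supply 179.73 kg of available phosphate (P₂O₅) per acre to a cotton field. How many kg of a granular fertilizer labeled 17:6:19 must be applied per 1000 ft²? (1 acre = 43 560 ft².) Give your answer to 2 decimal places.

68.77 kg of product per thousand sq ft

Product per acre = 179.73 / 6% = 2995.5 kg.
Convert to per 1000 ft²: 2995.5 × 0.0229568 = 68.7672 kg.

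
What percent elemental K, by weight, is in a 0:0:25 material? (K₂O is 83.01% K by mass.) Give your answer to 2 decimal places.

20.75% K

%K = 25 × 0.8301 = 20.7525%.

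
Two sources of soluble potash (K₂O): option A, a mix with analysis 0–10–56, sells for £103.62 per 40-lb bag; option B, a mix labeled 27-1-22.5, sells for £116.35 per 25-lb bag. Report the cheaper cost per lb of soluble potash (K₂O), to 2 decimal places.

option A: K₂O per bag = 40 × 56% = 22.4 lb; cost = 103.62 / 22.4 = £4.6259/lb K₂O.
option B: K₂O per bag = 25 × 22.5% = 5.625 lb; cost = 116.35 / 5.625 = £20.6844/lb K₂O.
option A is cheaper.

£4.63 per lb K₂O (option A)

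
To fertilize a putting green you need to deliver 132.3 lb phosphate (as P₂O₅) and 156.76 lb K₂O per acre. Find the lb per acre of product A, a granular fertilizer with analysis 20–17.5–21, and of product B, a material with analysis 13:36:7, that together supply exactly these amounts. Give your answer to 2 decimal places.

744.63 lb product A, 5.52 lb product B

With a, b = lb per acre of product A and product B:
P₂O₅: 0.175·a + 0.36·b = 132.3
K₂O: 0.21·a + 0.07·b = 156.76
Eliminate a: (row1) − 0.175/0.21·(row2) → 0.301667·b = 1.66667, so b = 5.52486.
Back-substitute: a = (132.3 − 0.36·5.52486) / 0.175 = 744.6346.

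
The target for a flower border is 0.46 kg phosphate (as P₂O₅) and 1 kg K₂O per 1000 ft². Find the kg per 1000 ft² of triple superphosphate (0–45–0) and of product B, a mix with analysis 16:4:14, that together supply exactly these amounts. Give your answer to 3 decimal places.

0.387 kg triple superphosphate, 7.143 kg product B

Let a = kg of triple superphosphate, b = kg of product B (per 1000 ft²).
P₂O₅: 0.45·a + 0.04·b = 0.46
K₂O: 0·a + 0.14·b = 1
Solving simultaneously: a = 0.387302, b = 7.14286.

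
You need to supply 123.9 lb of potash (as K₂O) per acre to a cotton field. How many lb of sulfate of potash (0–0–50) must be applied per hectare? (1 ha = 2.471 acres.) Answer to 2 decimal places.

612.31 lb of product per hectare

Product per acre = 123.9 / 50% = 247.8 lb.
Convert to per hectare: 247.8 × 2.471 = 612.314 lb.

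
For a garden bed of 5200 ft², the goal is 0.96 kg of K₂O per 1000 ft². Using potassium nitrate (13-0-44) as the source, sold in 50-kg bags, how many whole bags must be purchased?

1 bags

Product per 1000 ft² = 0.96 / 44% = 2.18182 kg.
Total product = 2.18182 × 5200 / 1000 = 11.3455 kg.
Bags = ⌈11.3455 / 50⌉ = 1.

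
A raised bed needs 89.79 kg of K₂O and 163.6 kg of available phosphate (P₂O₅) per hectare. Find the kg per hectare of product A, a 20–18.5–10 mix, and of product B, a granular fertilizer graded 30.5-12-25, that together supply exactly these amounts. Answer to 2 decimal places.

With a, b = kg per hectare of product A and product B:
K₂O: 0.1·a + 0.25·b = 89.79
P₂O₅: 0.185·a + 0.12·b = 163.6
Solving simultaneously: a = 879.568, b = 7.33285.

879.57 kg product A, 7.33 kg product B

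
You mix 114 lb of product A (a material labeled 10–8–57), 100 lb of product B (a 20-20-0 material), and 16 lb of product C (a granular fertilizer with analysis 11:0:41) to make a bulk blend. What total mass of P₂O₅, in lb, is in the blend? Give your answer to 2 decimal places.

29.12 lb P₂O₅

P₂O₅ mass = 8%×114 + 20%×100 + 0%×16 = 29.12 lb.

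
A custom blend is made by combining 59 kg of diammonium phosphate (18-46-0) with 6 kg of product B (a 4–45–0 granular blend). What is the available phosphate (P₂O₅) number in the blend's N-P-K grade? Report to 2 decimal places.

45.91% P₂O₅

Total mass = 59 + 6 = 65 kg.
P₂O₅ mass = 46%×59 + 45%×6 = 29.84 kg.
% P₂O₅ = 29.84 / 65 = 45.9077%.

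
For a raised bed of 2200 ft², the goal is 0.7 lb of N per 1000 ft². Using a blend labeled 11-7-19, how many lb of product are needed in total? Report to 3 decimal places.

14.000 lb

Product per 1000 ft² = 0.7 / 11% = 6.36364 lb.
Total product = 6.36364 × 2200 / 1000 = 14 lb.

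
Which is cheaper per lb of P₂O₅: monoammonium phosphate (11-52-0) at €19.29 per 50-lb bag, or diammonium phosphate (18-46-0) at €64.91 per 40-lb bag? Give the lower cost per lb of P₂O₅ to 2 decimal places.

monoammonium phosphate: P₂O₅ per bag = 50 × 52% = 26 lb; cost = 19.29 / 26 = €0.7419/lb P₂O₅.
diammonium phosphate: P₂O₅ per bag = 40 × 46% = 18.4 lb; cost = 64.91 / 18.4 = €3.5277/lb P₂O₅.
monoammonium phosphate is cheaper.

€0.74 per lb P₂O₅ (monoammonium phosphate)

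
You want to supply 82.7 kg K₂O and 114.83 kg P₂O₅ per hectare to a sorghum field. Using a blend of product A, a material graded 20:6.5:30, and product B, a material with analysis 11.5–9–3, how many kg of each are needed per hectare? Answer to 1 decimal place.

159.6 kg product A, 1160.6 kg product B

Per-hectare balance (a = product A, b = product B):
K₂O: 0.3·a + 0.03·b = 82.7
P₂O₅: 0.065·a + 0.09·b = 114.83
From row1: a = (82.7 − 0.03·b) / 0.3.
Into row2: 0.065·(82.7 − 0.03·b)/0.3 + 0.09·b = 114.83 → b = 1160.62, a = 159.605.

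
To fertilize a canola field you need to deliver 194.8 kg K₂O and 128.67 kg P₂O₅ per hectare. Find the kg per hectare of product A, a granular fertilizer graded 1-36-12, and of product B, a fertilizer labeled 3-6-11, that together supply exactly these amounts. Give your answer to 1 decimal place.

Per-hectare balance (a = product A, b = product B):
K₂O: 0.12·a + 0.11·b = 194.8
P₂O₅: 0.36·a + 0.06·b = 128.67
From row1: a = (194.8 − 0.11·b) / 0.12.
Into row2: 0.36·(194.8 − 0.11·b)/0.12 + 0.06·b = 128.67 → b = 1687.89, a = 76.1019.

76.1 kg product A, 1687.9 kg product B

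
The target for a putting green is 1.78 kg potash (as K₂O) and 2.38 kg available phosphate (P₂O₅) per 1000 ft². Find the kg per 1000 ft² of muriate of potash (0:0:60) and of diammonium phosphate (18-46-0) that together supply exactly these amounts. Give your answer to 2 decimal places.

Per-1000 ft² balance (a = muriate of potash, b = diammonium phosphate):
K₂O: 0.6·a + 0·b = 1.78
P₂O₅: 0·a + 0.46·b = 2.38
Solving simultaneously: a = 2.96667, b = 5.17391.

2.97 kg muriate of potash, 5.17 kg diammonium phosphate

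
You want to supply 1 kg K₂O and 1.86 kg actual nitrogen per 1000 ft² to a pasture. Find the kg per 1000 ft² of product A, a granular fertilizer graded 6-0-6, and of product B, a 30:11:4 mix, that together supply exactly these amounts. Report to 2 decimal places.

14.46 kg product A, 3.31 kg product B

Let a = kg of product A, b = kg of product B (per 1000 ft²).
K₂O: 0.06·a + 0.04·b = 1
N: 0.06·a + 0.3·b = 1.86
Eliminate a: (row1) − 0.06/0.06·(row2) → -0.26·b = -0.86, so b = 3.30769.
Back-substitute: a = (1 − 0.04·3.30769) / 0.06 = 14.4615.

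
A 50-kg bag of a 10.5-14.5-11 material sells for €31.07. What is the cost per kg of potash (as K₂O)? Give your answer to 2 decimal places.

€5.65 per kg K₂O

K₂O in bag = 50 × 11% = 5.5 kg.
Cost per kg K₂O = €31.07 / 5.5 = €5.6491.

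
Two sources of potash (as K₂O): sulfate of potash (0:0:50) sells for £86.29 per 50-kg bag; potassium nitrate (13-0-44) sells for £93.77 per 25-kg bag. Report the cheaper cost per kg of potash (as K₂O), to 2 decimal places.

sulfate of potash: K₂O per bag = 50 × 50% = 25 kg; cost = 86.29 / 25 = £3.4516/kg K₂O.
potassium nitrate: K₂O per bag = 25 × 44% = 11 kg; cost = 93.77 / 11 = £8.5245/kg K₂O.
sulfate of potash is cheaper.

£3.45 per kg K₂O (sulfate of potash)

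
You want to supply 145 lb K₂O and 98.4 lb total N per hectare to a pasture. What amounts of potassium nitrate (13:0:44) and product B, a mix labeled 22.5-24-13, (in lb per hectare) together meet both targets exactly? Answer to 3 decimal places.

241.571 lb potassium nitrate, 297.759 lb product B

Let a = lb of potassium nitrate, b = lb of product B (per hectare).
K₂O: 0.44·a + 0.13·b = 145
N: 0.13·a + 0.225·b = 98.4
From row1: a = (145 − 0.13·b) / 0.44.
Into row2: 0.13·(145 − 0.13·b)/0.44 + 0.225·b = 98.4 → b = 297.7588, a = 241.5713.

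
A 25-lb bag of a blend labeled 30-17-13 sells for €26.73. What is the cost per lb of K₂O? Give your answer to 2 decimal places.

€8.22 per lb K₂O

K₂O in bag = 25 × 13% = 3.25 lb.
Cost per lb K₂O = €26.73 / 3.25 = €8.2246.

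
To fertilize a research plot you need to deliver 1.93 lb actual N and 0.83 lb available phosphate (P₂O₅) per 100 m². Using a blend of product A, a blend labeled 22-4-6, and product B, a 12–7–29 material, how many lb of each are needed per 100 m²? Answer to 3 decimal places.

With a, b = lb per 100 m² of product A and product B:
N: 0.22·a + 0.12·b = 1.93
P₂O₅: 0.04·a + 0.07·b = 0.83
Solving simultaneously: a = 3.34906, b = 9.9434.

3.349 lb product A, 9.943 lb product B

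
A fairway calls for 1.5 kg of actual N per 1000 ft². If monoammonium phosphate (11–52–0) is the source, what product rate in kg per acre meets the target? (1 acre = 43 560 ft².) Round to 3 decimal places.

594.000 kg of product per acre

Product per 1000 ft² = 1.5 / 11% = 13.6364 kg.
Convert to per acre: 13.6364 × 43.56 = 594 kg.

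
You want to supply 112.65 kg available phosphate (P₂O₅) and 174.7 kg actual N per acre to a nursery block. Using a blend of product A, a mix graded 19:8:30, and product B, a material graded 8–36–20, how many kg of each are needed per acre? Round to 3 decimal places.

Per-acre balance (a = product A, b = product B):
P₂O₅: 0.08·a + 0.36·b = 112.65
N: 0.19·a + 0.08·b = 174.7
Solving simultaneously: a = 869.0323, b = 119.7984.

869.032 kg product A, 119.798 kg product B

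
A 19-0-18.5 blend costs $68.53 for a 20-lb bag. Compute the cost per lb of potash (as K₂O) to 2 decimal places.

$18.52 per lb K₂O

K₂O in bag = 20 × 18.5% = 3.7 lb.
Cost per lb K₂O = $68.53 / 3.7 = $18.5216.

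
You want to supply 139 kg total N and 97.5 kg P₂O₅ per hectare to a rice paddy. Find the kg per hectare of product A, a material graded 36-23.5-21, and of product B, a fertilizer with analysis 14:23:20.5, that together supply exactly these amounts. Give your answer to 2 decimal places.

Let a = kg of product A, b = kg of product B (per hectare).
N: 0.36·a + 0.14·b = 139
P₂O₅: 0.235·a + 0.23·b = 97.5
From row1: a = (139 − 0.14·b) / 0.36.
Into row2: 0.235·(139 − 0.14·b)/0.36 + 0.23·b = 97.5 → b = 48.7976, a = 367.134.

367.13 kg product A, 48.80 kg product B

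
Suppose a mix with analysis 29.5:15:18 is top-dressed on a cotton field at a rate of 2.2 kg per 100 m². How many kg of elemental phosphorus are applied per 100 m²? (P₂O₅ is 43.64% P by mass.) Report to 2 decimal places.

0.14 kg P per hundred sq m

P₂O₅ per 100 m² = 2.2 × 15% = 0.33 kg.
Elemental P = 0.33 × 0.4364 = 0.144012 kg per 100 m².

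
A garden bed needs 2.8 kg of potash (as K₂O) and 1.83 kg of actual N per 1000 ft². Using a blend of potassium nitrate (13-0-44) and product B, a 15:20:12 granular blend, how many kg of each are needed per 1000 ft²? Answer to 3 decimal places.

3.976 kg potassium nitrate, 8.754 kg product B

Let a = kg of potassium nitrate, b = kg of product B (per 1000 ft²).
K₂O: 0.44·a + 0.12·b = 2.8
N: 0.13·a + 0.15·b = 1.83
Solving simultaneously: a = 3.97619, b = 8.75397.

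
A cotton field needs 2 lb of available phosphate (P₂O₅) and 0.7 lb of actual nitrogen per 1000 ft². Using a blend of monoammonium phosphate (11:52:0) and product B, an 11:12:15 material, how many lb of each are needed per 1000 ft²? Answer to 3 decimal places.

Per-1000 ft² balance (a = monoammonium phosphate, b = product B):
P₂O₅: 0.52·a + 0.12·b = 2
N: 0.11·a + 0.11·b = 0.7
From row1: a = (2 − 0.12·b) / 0.52.
Into row2: 0.11·(2 − 0.12·b)/0.52 + 0.11·b = 0.7 → b = 3.27273, a = 3.09091.

3.091 lb monoammonium phosphate, 3.273 lb product B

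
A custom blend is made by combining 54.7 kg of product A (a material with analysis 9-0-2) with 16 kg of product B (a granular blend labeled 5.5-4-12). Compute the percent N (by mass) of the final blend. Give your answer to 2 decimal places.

8.21% N

Total mass = 54.7 + 16 = 70.7 kg.
N mass = 9%×54.7 + 5.5%×16 = 5.803 kg.
% N = 5.803 / 70.7 = 8.20792%.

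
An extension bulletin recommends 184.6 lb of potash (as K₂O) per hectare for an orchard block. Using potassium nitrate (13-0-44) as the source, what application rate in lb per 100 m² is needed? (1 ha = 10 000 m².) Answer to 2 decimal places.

Product per hectare = 184.6 / 44% = 419.545 lb.
Convert to per 100 m²: 419.545 × 0.01 = 4.19545 lb.

4.20 lb of product per hundred sq m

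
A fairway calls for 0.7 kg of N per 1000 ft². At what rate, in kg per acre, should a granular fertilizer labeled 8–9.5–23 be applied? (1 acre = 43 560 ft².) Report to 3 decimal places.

Product per 1000 ft² = 0.7 / 8% = 8.75 kg.
Convert to per acre: 8.75 × 43.56 = 381.15 kg.

381.150 kg of product per acre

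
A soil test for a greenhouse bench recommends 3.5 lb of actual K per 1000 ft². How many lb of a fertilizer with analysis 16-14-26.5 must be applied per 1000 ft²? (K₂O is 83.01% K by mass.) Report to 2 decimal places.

As K₂O: 3.5 / 0.8301 = 4.21636 lb per 1000 ft².
Product per 1000 ft² = 4.21636 / 26.5% = 15.9108 lb.

15.91 lb of product per thousand sq ft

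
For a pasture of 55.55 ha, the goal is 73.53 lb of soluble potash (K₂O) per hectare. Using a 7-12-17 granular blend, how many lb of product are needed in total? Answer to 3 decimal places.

Product per hectare = 73.53 / 17% = 432.529 lb.
Total product = 432.529 × 55.55 = 24027.0088 lb.

24027.009 lb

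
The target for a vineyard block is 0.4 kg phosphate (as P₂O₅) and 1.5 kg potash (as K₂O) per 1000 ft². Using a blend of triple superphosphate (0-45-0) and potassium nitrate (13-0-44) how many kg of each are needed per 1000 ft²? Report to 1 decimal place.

Per-1000 ft² balance (a = triple superphosphate, b = potassium nitrate):
P₂O₅: 0.45·a + 0·b = 0.4
K₂O: 0·a + 0.44·b = 1.5
Solving simultaneously: a = 0.888889, b = 3.40909.

0.9 kg triple superphosphate, 3.4 kg potassium nitrate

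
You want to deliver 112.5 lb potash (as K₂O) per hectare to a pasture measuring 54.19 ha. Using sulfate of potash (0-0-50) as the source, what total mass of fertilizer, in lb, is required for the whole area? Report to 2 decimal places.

Product per hectare = 112.5 / 50% = 225 lb.
Total product = 225 × 54.19 = 12192.75 lb.

12192.75 lb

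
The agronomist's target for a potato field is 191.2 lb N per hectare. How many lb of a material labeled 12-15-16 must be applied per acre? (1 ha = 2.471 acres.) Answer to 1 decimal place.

644.8 lb of product per acre

Product per hectare = 191.2 / 12% = 1593.33 lb.
Convert to per acre: 1593.33 × 0.404694 = 644.813 lb.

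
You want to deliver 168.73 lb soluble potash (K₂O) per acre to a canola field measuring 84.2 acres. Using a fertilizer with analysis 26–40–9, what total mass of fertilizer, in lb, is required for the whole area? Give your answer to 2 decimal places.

Product per acre = 168.73 / 9% = 1874.78 lb.
Total product = 1874.78 × 84.2 = 157856.289 lb.

157856.29 lb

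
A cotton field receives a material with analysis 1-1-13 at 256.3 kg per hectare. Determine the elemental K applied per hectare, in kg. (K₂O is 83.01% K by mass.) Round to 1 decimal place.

K₂O per hectare = 256.3 × 13% = 33.319 kg.
Elemental K = 33.319 × 0.8301 = 27.6581 kg per hectare.

27.7 kg K per hectare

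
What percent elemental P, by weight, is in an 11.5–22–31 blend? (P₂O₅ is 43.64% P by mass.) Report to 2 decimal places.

9.60% P

%P = 22 × 0.4364 = 9.6008%.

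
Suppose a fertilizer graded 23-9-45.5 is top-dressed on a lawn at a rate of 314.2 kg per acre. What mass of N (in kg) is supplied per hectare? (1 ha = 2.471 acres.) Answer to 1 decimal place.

nitrogen per acre = 314.2 × 23% = 72.266 kg.
Convert to per hectare: 72.266 × 2.471 = 178.569 kg.

178.6 kg N per hectare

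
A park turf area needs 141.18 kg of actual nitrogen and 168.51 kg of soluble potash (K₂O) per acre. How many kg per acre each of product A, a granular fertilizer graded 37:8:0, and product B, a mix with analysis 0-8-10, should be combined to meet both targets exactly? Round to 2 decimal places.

Per-acre balance (a = product A, b = product B):
N: 0.37·a + 0·b = 141.18
K₂O: 0·a + 0.1·b = 168.51
Solving simultaneously: a = 381.568, b = 1685.1.

381.57 kg product A, 1685.10 kg product B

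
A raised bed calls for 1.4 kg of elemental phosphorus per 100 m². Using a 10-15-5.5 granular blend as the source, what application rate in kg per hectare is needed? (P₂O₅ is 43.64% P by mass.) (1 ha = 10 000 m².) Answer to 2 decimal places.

2138.71 kg of product per hectare

As P₂O₅: 1.4 / 0.4364 = 3.20807 kg per 100 m².
Product per 100 m² = 3.20807 / 15% = 21.3871 kg.
Convert to per hectare: 21.3871 × 100 = 2138.711 kg.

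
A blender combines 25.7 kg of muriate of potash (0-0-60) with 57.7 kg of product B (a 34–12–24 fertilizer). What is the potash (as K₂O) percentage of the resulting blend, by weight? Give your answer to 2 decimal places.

Total mass = 25.7 + 57.7 = 83.4 kg.
K₂O mass = 60%×25.7 + 24%×57.7 = 29.268 kg.
% K₂O = 29.268 / 83.4 = 35.0935%.

35.09% K₂O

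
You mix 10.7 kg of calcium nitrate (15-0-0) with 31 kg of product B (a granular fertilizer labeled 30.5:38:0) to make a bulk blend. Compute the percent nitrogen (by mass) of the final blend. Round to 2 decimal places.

26.52% N

Total mass = 10.7 + 31 = 41.7 kg.
N mass = 15%×10.7 + 30.5%×31 = 11.06 kg.
% N = 11.06 / 41.7 = 26.5228%.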